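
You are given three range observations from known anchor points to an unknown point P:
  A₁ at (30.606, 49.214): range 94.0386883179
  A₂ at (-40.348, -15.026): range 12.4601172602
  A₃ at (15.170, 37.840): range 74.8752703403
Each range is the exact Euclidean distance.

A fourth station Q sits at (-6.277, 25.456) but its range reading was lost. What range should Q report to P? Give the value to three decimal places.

50.212

eq1: (x − 30.606)² + (y − 49.214)² = 94.0386883179²
eq2: (x + 40.348)² + (y + 15.026)² = 12.4601172602²
eq3: (x − 15.170)² + (y − 37.840)² = 74.8752703403²
eq3−eq1, eq3−eq2 (x²,y² cancel):
  30.872·x + 22.748·y = -1540.218260
  -111.036·x − 105.732·y = 5642.798866
det = 30.872·-105.732 − 22.748·-111.036 = -738.311376
x = (-1540.218260·-105.732 − 22.748·5642.798866) / -738.311376 = -46.711956
y = (30.872·5642.798866 − -1540.218260·-111.036) / -738.311376 = -4.313643
|P − Q| = √((-46.711956 − -6.277)² + (-4.313643 − 25.456)²) = 50.211725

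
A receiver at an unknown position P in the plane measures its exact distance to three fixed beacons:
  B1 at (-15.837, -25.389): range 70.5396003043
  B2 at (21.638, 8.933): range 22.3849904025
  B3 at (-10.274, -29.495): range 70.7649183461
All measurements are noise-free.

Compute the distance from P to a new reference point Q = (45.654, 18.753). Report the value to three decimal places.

eq1: (x + 15.837)² + (y + 25.389)² = 70.5396003043²
eq2: (x − 21.638)² + (y − 8.933)² = 22.3849904025²
eq3: (x + 10.274)² + (y + 29.495)² = 70.7649183461²
eq1−eq3, eq1−eq2 (x²,y² cancel):
  11.126·x − 8.212·y = 48.259754
  74.950·x + 68.644·y = 4127.337059
det = 11.126·68.644 − -8.212·74.950 = 1379.222544
x = (48.259754·68.644 − -8.212·4127.337059) / 1379.222544 = 26.976382
y = (11.126·4127.337059 − 48.259754·74.950) / 1379.222544 = 30.672123
|P − Q| = √((26.976382 − 45.654)² + (30.672123 − 18.753)²) = 22.156690

22.157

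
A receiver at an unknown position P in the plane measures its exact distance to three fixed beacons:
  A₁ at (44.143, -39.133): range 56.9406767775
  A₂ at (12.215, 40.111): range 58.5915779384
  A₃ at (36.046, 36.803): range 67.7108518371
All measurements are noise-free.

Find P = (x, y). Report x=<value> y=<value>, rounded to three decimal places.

eq1: (x − 44.143)² + (y + 39.133)² = 56.9406767775²
eq2: (x − 12.215)² + (y − 40.111)² = 58.5915779384²
eq3: (x − 36.046)² + (y − 36.803)² = 67.7108518371²
eq1−eq3, eq1−eq2 (x²,y² cancel):
  -16.194·x + 151.872·y = -2168.739998
  -63.856·x + 158.488·y = -1912.629925
det = -16.194·158.488 − 151.872·-63.856 = 7131.383760
x = (-2168.739998·158.488 − 151.872·-1912.629925) / 7131.383760 = -7.466199
y = (-16.194·-1912.629925 − -2168.739998·-63.856) / 7131.383760 = -15.076167

x=-7.466 y=-15.076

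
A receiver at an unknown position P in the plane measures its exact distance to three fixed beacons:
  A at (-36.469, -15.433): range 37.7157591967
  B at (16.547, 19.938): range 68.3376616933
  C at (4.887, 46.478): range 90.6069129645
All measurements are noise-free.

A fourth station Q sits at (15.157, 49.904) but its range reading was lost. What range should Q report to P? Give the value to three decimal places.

eq1: (x + 36.469)² + (y + 15.433)² = 37.7157591967²
eq2: (x − 16.547)² + (y − 19.938)² = 68.3376616933²
eq3: (x − 4.887)² + (y − 46.478)² = 90.6069129645²
eq1−eq2, eq1−eq3 (x²,y² cancel):
  106.032·x + 70.742·y = -4144.395911
  82.712·x + 123.822·y = -6171.212382
det = 106.032·123.822 − 70.742·82.712 = 7277.882000
x = (-4144.395911·123.822 − 70.742·-6171.212382) / 7277.882000 = -10.525519
y = (106.032·-6171.212382 − -4144.395911·82.712) / 7277.882000 = -42.808432
|P − Q| = √((-10.525519 − 15.157)² + (-42.808432 − 49.904)²) = 96.203882

96.204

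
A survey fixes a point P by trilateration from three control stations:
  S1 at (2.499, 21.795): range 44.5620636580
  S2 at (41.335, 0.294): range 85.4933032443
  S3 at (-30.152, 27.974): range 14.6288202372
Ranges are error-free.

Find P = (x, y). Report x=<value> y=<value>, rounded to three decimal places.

x=-41.998 y=19.391

eq1: (x − 2.499)² + (y − 21.795)² = 44.5620636580²
eq2: (x − 41.335)² + (y − 0.294)² = 85.4933032443²
eq3: (x + 30.152)² + (y − 27.974)² = 14.6288202372²
eq1−eq3, eq1−eq2 (x²,y² cancel):
  -65.302·x + 12.358·y = 2982.195890
  77.672·x − 43.002·y = -4095.925747
det = -65.302·-43.002 − 12.358·77.672 = 1848.246028
x = (2982.195890·-43.002 − 12.358·-4095.925747) / 1848.246028 = -41.998163
y = (-65.302·-4095.925747 − 2982.195890·77.672) / 1848.246028 = 19.390830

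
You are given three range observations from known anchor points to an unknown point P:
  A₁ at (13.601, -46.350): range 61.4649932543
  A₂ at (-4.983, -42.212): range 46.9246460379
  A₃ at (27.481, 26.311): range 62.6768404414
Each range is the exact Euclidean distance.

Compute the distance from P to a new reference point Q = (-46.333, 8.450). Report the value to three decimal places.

20.412

eq1: (x − 13.601)² + (y + 46.350)² = 61.4649932543²
eq2: (x + 4.983)² + (y + 42.212)² = 46.9246460379²
eq3: (x − 27.481)² + (y − 26.311)² = 62.6768404414²
eq2−eq1, eq2−eq3 (x²,y² cancel):
  37.168·x − 8.276·y = -1049.396522
  64.928·x + 137.046·y = -2085.673073
det = 37.168·137.046 − -8.276·64.928 = 5631.069856
x = (-1049.396522·137.046 − -8.276·-2085.673073) / 5631.069856 = -28.604977
y = (37.168·-2085.673073 − -1049.396522·64.928) / 5631.069856 = -1.666660
|P − Q| = √((-28.604977 − -46.333)² + (-1.666660 − 8.450)²) = 20.411506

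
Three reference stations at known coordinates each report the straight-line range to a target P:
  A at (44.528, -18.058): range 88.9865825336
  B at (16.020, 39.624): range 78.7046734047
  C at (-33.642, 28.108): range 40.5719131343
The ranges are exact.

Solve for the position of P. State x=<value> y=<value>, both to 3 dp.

eq1: (x − 44.528)² + (y + 18.058)² = 88.9865825336²
eq2: (x − 16.020)² + (y − 39.624)² = 78.7046734047²
eq3: (x + 33.642)² + (y − 28.108)² = 40.5719131343²
eq3−eq1, eq3−eq2 (x²,y² cancel):
  156.340·x − 92.332·y = -5885.541416
  99.324·x + 23.032·y = -4643.487532
det = 156.340·23.032 − -92.332·99.324 = 12771.606448
x = (-5885.541416·23.032 − -92.332·-4643.487532) / 12771.606448 = -44.183814
y = (156.340·-4643.487532 − -5885.541416·99.324) / 12771.606448 = -11.070442

x=-44.184 y=-11.070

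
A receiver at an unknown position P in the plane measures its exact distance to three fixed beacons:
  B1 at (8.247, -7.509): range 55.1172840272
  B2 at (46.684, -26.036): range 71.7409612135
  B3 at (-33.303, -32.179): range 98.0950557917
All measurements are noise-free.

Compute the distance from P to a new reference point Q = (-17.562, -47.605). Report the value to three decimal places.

102.369

eq1: (x − 8.247)² + (y + 7.509)² = 55.1172840272²
eq2: (x − 46.684)² + (y + 26.036)² = 71.7409612135²
eq3: (x + 33.303)² + (y + 32.179)² = 98.0950557917²
eq2−eq3, eq2−eq1 (x²,y² cancel):
  -159.974·x − 12.286·y = -5188.565757
  -76.874·x + 37.054·y = -624.020545
det = -159.974·37.054 − -12.286·-76.874 = -6872.150560
x = (-5188.565757·37.054 − -12.286·-624.020545) / -6872.150560 = 29.091888
y = (-159.974·-624.020545 − -5188.565757·-76.874) / -6872.150560 = 43.514579
|P − Q| = √((29.091888 − -17.562)² + (43.514579 − -47.605)²) = 102.368760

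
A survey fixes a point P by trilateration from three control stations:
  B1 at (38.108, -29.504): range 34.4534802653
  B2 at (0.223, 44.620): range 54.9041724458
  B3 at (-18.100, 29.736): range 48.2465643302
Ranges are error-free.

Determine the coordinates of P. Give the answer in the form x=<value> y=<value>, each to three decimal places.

eq1: (x − 38.108)² + (y + 29.504)² = 34.4534802653²
eq2: (x − 0.223)² + (y − 44.620)² = 54.9041724458²
eq3: (x + 18.100)² + (y − 29.736)² = 48.2465643302²
eq1−eq2, eq1−eq3 (x²,y² cancel):
  -75.770·x + 148.248·y = -2159.137401
  -112.416·x + 118.480·y = -2251.554651
det = -75.770·118.480 − 148.248·-112.416 = 7688.217568
x = (-2159.137401·118.480 − 148.248·-2251.554651) / 7688.217568 = 10.141996
y = (-75.770·-2251.554651 − -2159.137401·-112.416) / 7688.217568 = -9.380756

x=10.142 y=-9.381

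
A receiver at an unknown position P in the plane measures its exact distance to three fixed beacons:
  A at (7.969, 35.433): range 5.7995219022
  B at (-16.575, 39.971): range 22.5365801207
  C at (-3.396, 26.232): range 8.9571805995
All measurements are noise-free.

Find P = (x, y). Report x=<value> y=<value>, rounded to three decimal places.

eq1: (x − 7.969)² + (y − 35.433)² = 5.7995219022²
eq2: (x + 16.575)² + (y − 39.971)² = 22.5365801207²
eq3: (x + 3.396)² + (y − 26.232)² = 8.9571805995²
eq2−eq1, eq2−eq3 (x²,y² cancel):
  49.088·x − 9.076·y = -79.146027
  26.358·x − 27.478·y = -745.094467
det = 49.088·-27.478 − -9.076·26.358 = -1109.614856
x = (-79.146027·-27.478 − -9.076·-745.094467) / -1109.614856 = 4.134500
y = (49.088·-745.094467 − -79.146027·26.358) / -1109.614856 = 31.082016

x=4.135 y=31.082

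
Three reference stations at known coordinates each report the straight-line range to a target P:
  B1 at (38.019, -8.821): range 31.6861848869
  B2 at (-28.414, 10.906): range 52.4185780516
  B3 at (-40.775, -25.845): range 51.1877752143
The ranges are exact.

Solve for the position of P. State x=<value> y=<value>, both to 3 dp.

eq1: (x − 38.019)² + (y + 8.821)² = 31.6861848869²
eq2: (x + 28.414)² + (y − 10.906)² = 52.4185780516²
eq3: (x + 40.775)² + (y + 25.845)² = 51.1877752143²
eq2−eq3, eq2−eq1 (x²,y² cancel):
  -24.722·x − 73.502·y = 1531.787412
  132.866·x − 39.454·y = 2340.651182
det = -24.722·-39.454 − -73.502·132.866 = 10741.298520
x = (1531.787412·-39.454 − -73.502·2340.651182) / 10741.298520 = 10.390494
y = (-24.722·2340.651182 − 1531.787412·132.866) / 10741.298520 = -24.334865

x=10.390 y=-24.335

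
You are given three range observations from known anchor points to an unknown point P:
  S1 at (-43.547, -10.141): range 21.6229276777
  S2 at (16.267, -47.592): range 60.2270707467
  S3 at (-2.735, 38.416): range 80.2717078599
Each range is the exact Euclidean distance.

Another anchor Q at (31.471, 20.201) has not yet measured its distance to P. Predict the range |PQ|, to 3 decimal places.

89.808

eq1: (x + 43.547)² + (y + 10.141)² = 21.6229276777²
eq2: (x − 16.267)² + (y + 47.592)² = 60.2270707467²
eq3: (x + 2.735)² + (y − 38.416)² = 80.2717078599²
eq1−eq2, eq1−eq3 (x²,y² cancel):
  119.628·x − 74.902·y = -2629.316386
  81.624·x + 97.114·y = -6491.907890
det = 119.628·97.114 − -74.902·81.624 = 17731.354440
x = (-2629.316386·97.114 − -74.902·-6491.907890) / 17731.354440 = -41.824234
y = (119.628·-6491.907890 − -2629.316386·81.624) / 17731.354440 = -31.695189
|P − Q| = √((-41.824234 − 31.471)² + (-31.695189 − 20.201)²) = 89.807604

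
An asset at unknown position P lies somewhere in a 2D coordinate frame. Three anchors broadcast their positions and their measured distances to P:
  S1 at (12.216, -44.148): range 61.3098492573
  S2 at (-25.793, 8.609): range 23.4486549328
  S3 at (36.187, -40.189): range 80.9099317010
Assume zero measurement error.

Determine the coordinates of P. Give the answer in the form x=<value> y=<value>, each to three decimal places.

eq1: (x − 12.216)² + (y + 44.148)² = 61.3098492573²
eq2: (x + 25.793)² + (y − 8.609)² = 23.4486549328²
eq3: (x − 36.187)² + (y + 40.189)² = 80.9099317010²
eq3−eq1, eq3−eq2 (x²,y² cancel):
  -47.942·x − 7.918·y = 1961.141302
  -123.960·x + 97.596·y = 3811.316670
det = -47.942·97.596 − -7.918·-123.960 = -5660.462712
x = (1961.141302·97.596 − -7.918·3811.316670) / -5660.462712 = -39.144777
y = (-47.942·3811.316670 − 1961.141302·-123.960) / -5660.462712 = -10.667137

x=-39.145 y=-10.667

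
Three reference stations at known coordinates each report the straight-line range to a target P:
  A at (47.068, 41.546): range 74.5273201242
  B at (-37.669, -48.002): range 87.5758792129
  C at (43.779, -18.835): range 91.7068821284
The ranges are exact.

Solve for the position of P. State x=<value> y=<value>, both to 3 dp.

x=-27.415 y=38.971

eq1: (x − 47.068)² + (y − 41.546)² = 74.5273201242²
eq2: (x + 37.669)² + (y + 48.002)² = 87.5758792129²
eq3: (x − 43.779)² + (y + 18.835)² = 91.7068821284²
eq3−eq2, eq3−eq1 (x²,y² cancel):
  -162.896·x − 58.334·y = 2192.405109
  6.578·x + 120.762·y = 4525.939459
det = -162.896·120.762 − -58.334·6.578 = -19287.925700
x = (2192.405109·120.762 − -58.334·4525.939459) / -19287.925700 = -27.414839
y = (-162.896·4525.939459 − 2192.405109·6.578) / -19287.925700 = 38.971483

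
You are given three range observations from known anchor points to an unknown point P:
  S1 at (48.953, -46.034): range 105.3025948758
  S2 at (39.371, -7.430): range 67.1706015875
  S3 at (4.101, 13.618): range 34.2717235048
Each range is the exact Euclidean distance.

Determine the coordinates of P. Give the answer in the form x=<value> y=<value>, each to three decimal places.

x=1.078 y=47.756

eq1: (x − 48.953)² + (y + 46.034)² = 105.3025948758²
eq2: (x − 39.371)² + (y + 7.430)² = 67.1706015875²
eq3: (x − 4.101)² + (y − 13.618)² = 34.2717235048²
eq3−eq2, eq3−eq1 (x²,y² cancel):
  70.540·x − 42.096·y = -1934.326270
  89.704·x − 119.304·y = -5600.828216
det = 70.540·-119.304 − -42.096·89.704 = -4639.524576
x = (-1934.326270·-119.304 − -42.096·-5600.828216) / -4639.524576 = 1.077611
y = (70.540·-5600.828216 − -1934.326270·89.704) / -4639.524576 = 47.756104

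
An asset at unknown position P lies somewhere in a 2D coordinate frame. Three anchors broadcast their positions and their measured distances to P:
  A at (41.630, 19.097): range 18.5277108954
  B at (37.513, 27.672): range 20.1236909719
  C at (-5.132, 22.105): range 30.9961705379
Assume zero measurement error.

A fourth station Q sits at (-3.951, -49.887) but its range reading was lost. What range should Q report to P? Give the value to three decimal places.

eq1: (x − 41.630)² + (y − 19.097)² = 18.5277108954²
eq2: (x − 37.513)² + (y − 27.672)² = 20.1236909719²
eq3: (x + 5.132)² + (y − 22.105)² = 30.9961705379²
eq1−eq2, eq1−eq3 (x²,y² cancel):
  -8.234·x + 17.150·y = 13.525577
  -93.524·x + 6.016·y = -2200.270377
det = -8.234·6.016 − 17.150·-93.524 = 1554.400856
x = (13.525577·6.016 − 17.150·-2200.270377) / 1554.400856 = 24.328349
y = (-8.234·-2200.270377 − 13.525577·-93.524) / 1554.400856 = 12.469108
|P − Q| = √((24.328349 − -3.951)² + (12.469108 − -49.887)²) = 68.469014

68.469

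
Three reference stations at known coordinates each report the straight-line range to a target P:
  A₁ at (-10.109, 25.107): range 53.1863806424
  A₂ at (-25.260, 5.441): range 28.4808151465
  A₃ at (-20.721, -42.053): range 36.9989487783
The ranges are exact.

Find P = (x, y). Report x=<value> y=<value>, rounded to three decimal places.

x=-45.510 y=-14.586

eq1: (x + 10.109)² + (y − 25.107)² = 53.1863806424²
eq2: (x + 25.260)² + (y − 5.441)² = 28.4808151465²
eq3: (x + 20.721)² + (y + 42.053)² = 36.9989487783²
eq1−eq2, eq1−eq3 (x²,y² cancel):
  -30.302·x − 39.332·y = 1952.753005
  -21.224·x − 134.320·y = 2925.130195
det = -30.302·-134.320 − -39.332·-21.224 = 3235.382272
x = (1952.753005·-134.320 − -39.332·2925.130195) / 3235.382272 = -45.510098
y = (-30.302·2925.130195 − 1952.753005·-21.224) / 3235.382272 = -14.586241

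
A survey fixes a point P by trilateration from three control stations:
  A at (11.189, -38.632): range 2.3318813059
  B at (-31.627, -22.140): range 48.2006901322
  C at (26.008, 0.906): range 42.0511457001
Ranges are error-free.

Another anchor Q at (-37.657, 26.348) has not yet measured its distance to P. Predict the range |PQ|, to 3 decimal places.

83.133

eq1: (x − 11.189)² + (y + 38.632)² = 2.3318813059²
eq2: (x + 31.627)² + (y + 22.140)² = 48.2006901322²
eq3: (x − 26.008)² + (y − 0.906)² = 42.0511457001²
eq3−eq1, eq3−eq2 (x²,y² cancel):
  -29.638·x − 79.076·y = 2703.249429
  -115.270·x − 46.092·y = 258.202154
det = -29.638·-46.092 − -79.076·-115.270 = -7749.015824
x = (2703.249429·-46.092 − -79.076·258.202154) / -7749.015824 = 13.444363
y = (-29.638·258.202154 − 2703.249429·-115.270) / -7749.015824 = -39.224461
|P − Q| = √((13.444363 − -37.657)² + (-39.224461 − 26.348)²) = 83.133007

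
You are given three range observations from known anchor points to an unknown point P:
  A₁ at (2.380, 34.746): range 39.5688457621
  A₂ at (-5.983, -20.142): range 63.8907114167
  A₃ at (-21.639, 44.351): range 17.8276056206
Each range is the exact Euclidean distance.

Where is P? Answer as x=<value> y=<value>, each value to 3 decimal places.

eq1: (x − 2.380)² + (y − 34.746)² = 39.5688457621²
eq2: (x + 5.983)² + (y + 20.142)² = 63.8907114167²
eq3: (x + 21.639)² + (y − 44.351)² = 17.8276056206²
eq3−eq1, eq3−eq2 (x²,y² cancel):
  48.038·x − 19.210·y = -2470.178639
  31.312·x − 128.986·y = -5757.960552
det = 48.038·-128.986 − -19.210·31.312 = -5594.725948
x = (-2470.178639·-128.986 − -19.210·-5757.960552) / -5594.725948 = -37.179308
y = (48.038·-5757.960552 − -2470.178639·31.312) / -5594.725948 = 35.614734

x=-37.179 y=35.615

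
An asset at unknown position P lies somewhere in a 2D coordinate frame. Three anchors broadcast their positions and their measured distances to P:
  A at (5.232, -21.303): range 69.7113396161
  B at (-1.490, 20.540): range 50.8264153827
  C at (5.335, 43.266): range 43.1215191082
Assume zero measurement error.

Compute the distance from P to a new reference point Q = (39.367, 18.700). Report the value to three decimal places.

eq1: (x − 5.232)² + (y + 21.303)² = 69.7113396161²
eq2: (x + 1.490)² + (y − 20.540)² = 50.8264153827²
eq3: (x − 5.335)² + (y − 43.266)² = 43.1215191082²
eq1−eq2, eq1−eq3 (x²,y² cancel):
  -13.444·x + 83.686·y = 2219.266437
  0.206·x + 129.138·y = 4419.422809
det = -13.444·129.138 − 83.686·0.206 = -1753.370588
x = (2219.266437·129.138 − 83.686·4419.422809) / -1753.370588 = 47.481228
y = (-13.444·4419.422809 − 2219.266437·0.206) / -1753.370588 = 34.146740
|P − Q| = √((47.481228 − 39.367)² + (34.146740 − 18.700)²) = 17.448280

17.448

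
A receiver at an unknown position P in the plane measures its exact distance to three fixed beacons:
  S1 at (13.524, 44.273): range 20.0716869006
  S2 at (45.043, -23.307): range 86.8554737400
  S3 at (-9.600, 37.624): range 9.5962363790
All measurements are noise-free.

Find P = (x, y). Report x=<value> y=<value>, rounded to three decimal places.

x=-6.404 y=46.672

eq1: (x − 13.524)² + (y − 44.273)² = 20.0716869006²
eq2: (x − 45.043)² + (y + 23.307)² = 86.8554737400²
eq3: (x + 9.600)² + (y − 37.624)² = 9.5962363790²
eq3−eq1, eq3−eq2 (x²,y² cancel):
  46.248·x + 13.298·y = 324.486867
  109.286·x − 121.862·y = -6387.422844
det = 46.248·-121.862 − 13.298·109.286 = -7089.159004
x = (324.486867·-121.862 − 13.298·-6387.422844) / -7089.159004 = -6.403768
y = (46.248·-6387.422844 − 324.486867·109.286) / -7089.159004 = 46.672307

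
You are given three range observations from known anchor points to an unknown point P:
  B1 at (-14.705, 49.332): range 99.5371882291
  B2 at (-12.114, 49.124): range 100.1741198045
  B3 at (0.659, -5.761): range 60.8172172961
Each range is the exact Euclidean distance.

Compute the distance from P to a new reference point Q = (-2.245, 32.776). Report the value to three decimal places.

eq1: (x + 14.705)² + (y − 49.332)² = 99.5371882291²
eq2: (x + 12.114)² + (y − 49.124)² = 100.1741198045²
eq3: (x − 0.659)² + (y + 5.761)² = 60.8172172961²
eq2−eq1, eq2−eq3 (x²,y² cancel):
  -5.182·x + 0.416·y = 217.169315
  25.546·x − 109.770·y = 3809.827389
det = -5.182·-109.770 − 0.416·25.546 = 558.201004
x = (217.169315·-109.770 − 0.416·3809.827389) / 558.201004 = -45.545536
y = (-5.182·3809.827389 − 217.169315·25.546) / 558.201004 = -45.306857
|P − Q| = √((-45.545536 − -2.245)² + (-45.306857 − 32.776)²) = 89.285323

89.285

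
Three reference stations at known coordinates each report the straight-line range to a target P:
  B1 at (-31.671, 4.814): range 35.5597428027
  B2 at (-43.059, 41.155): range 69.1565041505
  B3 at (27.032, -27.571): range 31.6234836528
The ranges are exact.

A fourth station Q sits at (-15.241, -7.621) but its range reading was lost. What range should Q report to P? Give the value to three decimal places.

eq1: (x + 31.671)² + (y − 4.814)² = 35.5597428027²
eq2: (x + 43.059)² + (y − 41.155)² = 69.1565041505²
eq3: (x − 27.032)² + (y + 27.571)² = 31.6234836528²
eq1−eq2, eq1−eq3 (x²,y² cancel):
  -22.776·x + 72.682·y = -996.542089
  117.406·x − 64.770·y = 729.112818
det = -22.776·-64.770 − 72.682·117.406 = -7058.101372
x = (-996.542089·-64.770 − 72.682·729.112818) / -7058.101372 = -1.636793
y = (-22.776·729.112818 − -996.542089·117.406) / -7058.101372 = -14.223903
|P − Q| = √((-1.636793 − -15.241)² + (-14.223903 − -7.621)²) = 15.121930

15.122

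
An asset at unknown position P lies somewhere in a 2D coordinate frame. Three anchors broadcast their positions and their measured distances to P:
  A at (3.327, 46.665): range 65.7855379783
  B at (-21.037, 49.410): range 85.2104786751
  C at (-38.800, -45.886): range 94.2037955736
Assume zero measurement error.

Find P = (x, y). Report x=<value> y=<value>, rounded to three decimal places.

x=45.494 y=-3.829

eq1: (x − 3.327)² + (y − 46.665)² = 65.7855379783²
eq2: (x + 21.037)² + (y − 49.410)² = 85.2104786751²
eq3: (x + 38.800)² + (y + 45.886)² = 94.2037955736²
eq3−eq2, eq3−eq1 (x²,y² cancel):
  35.526·x + 190.592·y = 886.467897
  84.254·x + 185.102·y = 3124.344251
det = 35.526·185.102 − 190.592·84.254 = -9482.204716
x = (886.467897·185.102 − 190.592·3124.344251) / -9482.204716 = 45.494487
y = (35.526·3124.344251 − 886.467897·84.254) / -9482.204716 = -3.828961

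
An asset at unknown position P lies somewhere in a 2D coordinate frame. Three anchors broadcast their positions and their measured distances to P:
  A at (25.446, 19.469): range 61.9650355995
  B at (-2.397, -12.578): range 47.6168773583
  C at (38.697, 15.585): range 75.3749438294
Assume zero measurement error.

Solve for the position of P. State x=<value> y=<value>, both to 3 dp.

x=-36.508 y=20.646

eq1: (x − 25.446)² + (y − 19.469)² = 61.9650355995²
eq2: (x + 2.397)² + (y + 12.578)² = 47.6168773583²
eq3: (x − 38.697)² + (y − 15.585)² = 75.3749438294²
eq2−eq3, eq2−eq1 (x²,y² cancel):
  82.188·x + 56.326·y = -1837.616807
  55.686·x + 64.094·y = -709.709443
det = 82.188·64.094 − 56.326·55.686 = 2131.188036
x = (-1837.616807·64.094 − 56.326·-709.709443) / 2131.188036 = -36.507861
y = (82.188·-709.709443 − -1837.616807·55.686) / 2131.188036 = 20.645729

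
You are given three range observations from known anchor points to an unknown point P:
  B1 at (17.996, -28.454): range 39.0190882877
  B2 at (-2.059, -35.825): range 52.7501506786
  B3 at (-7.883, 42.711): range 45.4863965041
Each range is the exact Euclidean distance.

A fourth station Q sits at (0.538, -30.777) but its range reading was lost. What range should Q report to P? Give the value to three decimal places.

47.078

eq1: (x − 17.996)² + (y + 28.454)² = 39.0190882877²
eq2: (x + 2.059)² + (y + 35.825)² = 52.7501506786²
eq3: (x + 7.883)² + (y − 42.711)² = 45.4863965041²
eq3−eq1, eq3−eq2 (x²,y² cancel):
  51.758·x − 142.330·y = -206.362062
  11.648·x − 157.072·y = -1312.267234
det = 51.758·-157.072 − -142.330·11.648 = -6471.872736
x = (-206.362062·-157.072 − -142.330·-1312.267234) / -6471.872736 = 23.851102
y = (51.758·-1312.267234 − -206.362062·11.648) / -6471.872736 = 10.123287
|P − Q| = √((23.851102 − 0.538)² + (10.123287 − -30.777)²) = 47.077958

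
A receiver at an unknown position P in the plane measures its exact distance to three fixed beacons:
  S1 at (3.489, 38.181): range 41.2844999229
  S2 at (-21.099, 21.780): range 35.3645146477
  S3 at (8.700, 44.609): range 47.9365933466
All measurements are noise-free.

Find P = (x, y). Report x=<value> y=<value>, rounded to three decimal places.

eq1: (x − 3.489)² + (y − 38.181)² = 41.2844999229²
eq2: (x + 21.099)² + (y − 21.780)² = 35.3645146477²
eq3: (x − 8.700)² + (y − 44.609)² = 47.9365933466²
eq1−eq3, eq1−eq2 (x²,y² cancel):
  10.422·x + 12.856·y = 2.183951
  -49.176·x − 32.802·y = -96.664643
det = 10.422·-32.802 − 12.856·-49.176 = 290.344212
x = (2.183951·-32.802 − 12.856·-96.664643) / 290.344212 = 4.033429
y = (10.422·-96.664643 − 2.183951·-49.176) / 290.344212 = -3.099910

x=4.033 y=-3.100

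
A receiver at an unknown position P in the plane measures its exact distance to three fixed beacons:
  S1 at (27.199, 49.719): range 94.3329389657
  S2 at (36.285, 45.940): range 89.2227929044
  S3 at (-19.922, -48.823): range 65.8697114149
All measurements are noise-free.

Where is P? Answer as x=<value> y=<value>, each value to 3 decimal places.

x=45.671 y=-42.788

eq1: (x − 27.199)² + (y − 49.719)² = 94.3329389657²
eq2: (x − 36.285)² + (y − 45.940)² = 89.2227929044²
eq3: (x + 19.922)² + (y + 48.823)² = 65.8697114149²
eq3−eq1, eq3−eq2 (x²,y² cancel):
  94.242·x + 197.084·y = -4128.691343
  112.414·x + 189.526·y = -2975.374480
det = 94.242·189.526 − 197.084·112.414 = -4293.691484
x = (-4128.691343·189.526 − 197.084·-2975.374480) / -4293.691484 = 45.670643
y = (94.242·-2975.374480 − -4128.691343·112.414) / -4293.691484 = -42.787766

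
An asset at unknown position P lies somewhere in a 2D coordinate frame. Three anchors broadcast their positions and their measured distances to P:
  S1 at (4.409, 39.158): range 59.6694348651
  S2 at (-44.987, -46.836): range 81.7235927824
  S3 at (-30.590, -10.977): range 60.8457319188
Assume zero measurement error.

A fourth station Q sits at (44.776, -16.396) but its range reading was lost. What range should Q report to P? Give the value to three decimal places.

14.733

eq1: (x − 4.409)² + (y − 39.158)² = 59.6694348651²
eq2: (x + 44.987)² + (y + 46.836)² = 81.7235927824²
eq3: (x + 30.590)² + (y + 10.977)² = 60.8457319188²
eq1−eq3, eq1−eq2 (x²,y² cancel):
  -69.998·x − 100.270·y = -638.307252
  -98.792·x − 171.988·y = -453.651340
det = -69.998·-171.988 − -100.270·-98.792 = 2132.942184
x = (-638.307252·-171.988 − -100.270·-453.651340) / 2132.942184 = 30.143137
y = (-69.998·-453.651340 − -638.307252·-98.792) / 2132.942184 = -14.676893
|P − Q| = √((30.143137 − 44.776)² + (-14.676893 − -16.396)²) = 14.733500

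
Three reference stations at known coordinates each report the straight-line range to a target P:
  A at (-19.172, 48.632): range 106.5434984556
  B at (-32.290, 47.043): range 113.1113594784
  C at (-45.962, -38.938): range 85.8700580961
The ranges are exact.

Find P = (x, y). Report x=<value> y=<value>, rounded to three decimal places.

eq1: (x + 19.172)² + (y − 48.632)² = 106.5434984556²
eq2: (x + 32.290)² + (y − 47.043)² = 113.1113594784²
eq3: (x + 45.962)² + (y + 38.938)² = 85.8700580961²
eq2−eq1, eq2−eq3 (x²,y² cancel):
  26.236·x + 3.178·y = 919.611639
  -27.344·x − 171.962·y = 5793.498105
det = 26.236·-171.962 − 3.178·-27.344 = -4424.695800
x = (919.611639·-171.962 − 3.178·5793.498105) / -4424.695800 = 39.901047
y = (26.236·5793.498105 − 919.611639·-27.344) / -4424.695800 = -40.035312

x=39.901 y=-40.035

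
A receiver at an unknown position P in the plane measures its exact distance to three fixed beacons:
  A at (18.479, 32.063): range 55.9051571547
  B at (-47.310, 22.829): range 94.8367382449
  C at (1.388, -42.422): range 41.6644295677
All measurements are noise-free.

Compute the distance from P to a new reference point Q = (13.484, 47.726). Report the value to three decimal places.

72.340

eq1: (x − 18.479)² + (y − 32.063)² = 55.9051571547²
eq2: (x + 47.310)² + (y − 22.829)² = 94.8367382449²
eq3: (x − 1.388)² + (y + 42.422)² = 41.6644295677²
eq3−eq2, eq3−eq1 (x²,y² cancel):
  -97.396·x + 130.502·y = -6300.235517
  34.182·x + 148.970·y = -1821.505123
det = -97.396·148.970 − 130.502·34.182 = -18969.901484
x = (-6300.235517·148.970 − 130.502·-1821.505123) / -18969.901484 = 36.944632
y = (-97.396·-1821.505123 − -6300.235517·34.182) / -18969.901484 = -20.704481
|P − Q| = √((36.944632 − 13.484)² + (-20.704481 − 47.726)²) = 72.340390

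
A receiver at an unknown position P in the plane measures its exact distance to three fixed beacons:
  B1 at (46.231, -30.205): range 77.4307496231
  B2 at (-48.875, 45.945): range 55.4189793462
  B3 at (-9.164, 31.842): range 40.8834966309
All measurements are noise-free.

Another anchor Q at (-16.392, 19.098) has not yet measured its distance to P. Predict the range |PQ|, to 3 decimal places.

26.281

eq1: (x − 46.231)² + (y + 30.205)² = 77.4307496231²
eq2: (x + 48.875)² + (y − 45.945)² = 55.4189793462²
eq3: (x + 9.164)² + (y − 31.842)² = 40.8834966309²
eq2−eq3, eq2−eq1 (x²,y² cancel):
  79.422·x − 28.206·y = -2002.013815
  190.212·x − 152.300·y = -4374.318979
det = 79.422·-152.300 − -28.206·190.212 = -6730.850928
x = (-2002.013815·-152.300 − -28.206·-4374.318979) / -6730.850928 = -26.969051
y = (79.422·-4374.318979 − -2002.013815·190.212) / -6730.850928 = -4.960723
|P − Q| = √((-26.969051 − -16.392)² + (-4.960723 − 19.098)²) = 26.281099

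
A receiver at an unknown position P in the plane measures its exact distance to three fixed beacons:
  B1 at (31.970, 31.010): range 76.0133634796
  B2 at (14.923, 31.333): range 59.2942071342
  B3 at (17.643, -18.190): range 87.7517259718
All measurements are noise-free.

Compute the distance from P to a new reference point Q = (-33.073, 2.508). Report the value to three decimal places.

44.124

eq1: (x − 31.970)² + (y − 31.010)² = 76.0133634796²
eq2: (x − 14.923)² + (y − 31.333)² = 59.2942071342²
eq3: (x − 17.643)² + (y + 18.190)² = 87.7517259718²
eq3−eq2, eq3−eq1 (x²,y² cancel):
  -5.440·x + 99.046·y = 4746.863680
  28.654·x + 98.400·y = 3263.883435
det = -5.440·98.400 − 99.046·28.654 = -3373.360084
x = (4746.863680·98.400 − 99.046·3263.883435) / -3373.360084 = -42.633097
y = (-5.440·3263.883435 − 4746.863680·28.654) / -3373.360084 = 45.584270
|P − Q| = √((-42.633097 − -33.073)² + (45.584270 − 2.508)²) = 44.124376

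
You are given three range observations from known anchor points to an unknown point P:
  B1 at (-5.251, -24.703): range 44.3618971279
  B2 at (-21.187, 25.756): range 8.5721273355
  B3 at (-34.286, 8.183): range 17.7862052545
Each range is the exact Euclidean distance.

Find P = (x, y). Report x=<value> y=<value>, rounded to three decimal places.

x=-19.100 y=17.442

eq1: (x + 5.251)² + (y + 24.703)² = 44.3618971279²
eq2: (x + 21.187)² + (y − 25.756)² = 8.5721273355²
eq3: (x + 34.286)² + (y − 8.183)² = 17.7862052545²
eq1−eq2, eq1−eq3 (x²,y² cancel):
  -31.872·x + 100.918·y = 2368.945845
  -58.070·x + 65.772·y = 2256.308894
det = -31.872·65.772 − 100.918·-58.070 = 3764.023076
x = (2368.945845·65.772 − 100.918·2256.308894) / 3764.023076 = -19.099743
y = (-31.872·2256.308894 − 2368.945845·-58.070) / 3764.023076 = 17.441872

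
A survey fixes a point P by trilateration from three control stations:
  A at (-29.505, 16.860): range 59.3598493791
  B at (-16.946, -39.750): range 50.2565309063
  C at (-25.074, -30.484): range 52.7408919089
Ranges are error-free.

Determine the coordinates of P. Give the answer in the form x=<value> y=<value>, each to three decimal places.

x=23.483 y=-9.896

eq1: (x + 29.505)² + (y − 16.860)² = 59.3598493791²
eq2: (x + 16.946)² + (y + 39.750)² = 50.2565309063²
eq3: (x + 25.074)² + (y + 30.484)² = 52.7408919089²
eq1−eq3, eq1−eq2 (x²,y² cancel):
  8.862·x − 94.688·y = 1145.165146
  25.118·x − 113.220·y = 1710.297611
det = 8.862·-113.220 − -94.688·25.118 = 1375.017544
x = (1145.165146·-113.220 − -94.688·1710.297611) / 1375.017544 = 23.482655
y = (8.862·1710.297611 − 1145.165146·25.118) / 1375.017544 = -9.896311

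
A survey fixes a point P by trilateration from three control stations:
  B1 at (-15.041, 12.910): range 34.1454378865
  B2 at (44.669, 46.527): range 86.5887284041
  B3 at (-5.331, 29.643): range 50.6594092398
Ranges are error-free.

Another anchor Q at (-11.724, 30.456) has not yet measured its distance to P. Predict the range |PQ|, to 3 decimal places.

51.317

eq1: (x + 15.041)² + (y − 12.910)² = 34.1454378865²
eq2: (x − 44.669)² + (y − 46.527)² = 86.5887284041²
eq3: (x + 5.331)² + (y − 29.643)² = 50.6594092398²
eq3−eq2, eq3−eq1 (x²,y² cancel):
  100.000·x + 33.768·y = -1678.277862
  -19.420·x − 33.466·y = 886.237587
det = 100.000·-33.466 − 33.768·-19.420 = -2690.825440
x = (-1678.277862·-33.466 − 33.768·886.237587) / -2690.825440 = -9.751200
y = (100.000·886.237587 − -1678.277862·-19.420) / -2690.825440 = -20.823202
|P − Q| = √((-9.751200 − -11.724)² + (-20.823202 − 30.456)²) = 51.317137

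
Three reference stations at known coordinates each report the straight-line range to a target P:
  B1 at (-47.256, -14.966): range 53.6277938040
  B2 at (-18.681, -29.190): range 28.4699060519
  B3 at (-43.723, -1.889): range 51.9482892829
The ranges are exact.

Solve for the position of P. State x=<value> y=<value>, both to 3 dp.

x=6.367 y=-15.658

eq1: (x + 47.256)² + (y + 14.966)² = 53.6277938040²
eq2: (x + 18.681)² + (y + 29.190)² = 28.4699060519²
eq3: (x + 43.723)² + (y + 1.889)² = 51.9482892829²
eq1−eq2, eq1−eq3 (x²,y² cancel):
  57.150·x − 28.448·y = 809.329887
  7.066·x + 26.154·y = -364.526133
det = 57.150·26.154 − -28.448·7.066 = 1695.714668
x = (809.329887·26.154 − -28.448·-364.526133) / 1695.714668 = 6.367330
y = (57.150·-364.526133 − 809.329887·7.066) / 1695.714668 = -15.657937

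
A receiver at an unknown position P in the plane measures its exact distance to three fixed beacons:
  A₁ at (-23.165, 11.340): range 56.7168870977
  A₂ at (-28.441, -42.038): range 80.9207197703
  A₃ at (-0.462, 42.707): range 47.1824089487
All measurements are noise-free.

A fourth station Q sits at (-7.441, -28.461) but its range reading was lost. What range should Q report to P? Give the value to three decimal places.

eq1: (x + 23.165)² + (y − 11.340)² = 56.7168870977²
eq2: (x + 28.441)² + (y + 42.038)² = 80.9207197703²
eq3: (x + 0.462)² + (y − 42.707)² = 47.1824089487²
eq2−eq3, eq2−eq1 (x²,y² cancel):
  55.958·x + 169.490·y = 3570.000542
  10.552·x + 106.756·y = 1420.486506
det = 55.958·106.756 − 169.490·10.552 = 4185.393768
x = (3570.000542·106.756 − 169.490·1420.486506) / 4185.393768 = 33.535846
y = (55.958·1420.486506 − 3570.000542·10.552) / 4185.393768 = 9.991160
|P − Q| = √((33.535846 − -7.441)² + (9.991160 − -28.461)²) = 56.193153

56.193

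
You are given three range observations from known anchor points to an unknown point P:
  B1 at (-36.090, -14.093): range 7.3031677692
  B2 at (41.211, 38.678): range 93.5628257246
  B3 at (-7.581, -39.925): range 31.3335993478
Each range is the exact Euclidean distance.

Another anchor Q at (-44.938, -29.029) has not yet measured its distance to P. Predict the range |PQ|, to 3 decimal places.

16.047

eq1: (x + 36.090)² + (y + 14.093)² = 7.3031677692²
eq2: (x − 41.211)² + (y − 38.678)² = 93.5628257246²
eq3: (x + 7.581)² + (y + 39.925)² = 31.3335993478²
eq2−eq3, eq2−eq1 (x²,y² cancel):
  -97.584·x − 157.206·y = 6229.350890
  -154.602·x − 105.542·y = 7007.432642
det = -97.584·-105.542 − -157.206·-154.602 = -14005.151484
x = (6229.350890·-105.542 − -157.206·7007.432642) / -14005.151484 = -31.713495
y = (-97.584·7007.432642 − 6229.350890·-154.602) / -14005.151484 = -19.939577
|P − Q| = √((-31.713495 − -44.938)² + (-19.939577 − -29.029)²) = 16.046967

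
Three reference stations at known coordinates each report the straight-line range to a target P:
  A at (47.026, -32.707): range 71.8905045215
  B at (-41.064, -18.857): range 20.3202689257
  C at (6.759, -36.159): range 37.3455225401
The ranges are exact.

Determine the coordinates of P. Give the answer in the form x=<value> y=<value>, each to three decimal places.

x=-21.872 y=-12.181

eq1: (x − 47.026)² + (y + 32.707)² = 71.8905045215²
eq2: (x + 41.064)² + (y + 18.857)² = 20.3202689257²
eq3: (x − 6.759)² + (y + 36.159)² = 37.3455225401²
eq3−eq2, eq3−eq1 (x²,y² cancel):
  -95.646·x + 34.604·y = 1670.455908
  80.534·x + 6.904·y = -1845.521424
det = -95.646·6.904 − 34.604·80.534 = -3447.138520
x = (1670.455908·6.904 − 34.604·-1845.521424) / -3447.138520 = -21.871837
y = (-95.646·-1845.521424 − 1670.455908·80.534) / -3447.138520 = -12.180609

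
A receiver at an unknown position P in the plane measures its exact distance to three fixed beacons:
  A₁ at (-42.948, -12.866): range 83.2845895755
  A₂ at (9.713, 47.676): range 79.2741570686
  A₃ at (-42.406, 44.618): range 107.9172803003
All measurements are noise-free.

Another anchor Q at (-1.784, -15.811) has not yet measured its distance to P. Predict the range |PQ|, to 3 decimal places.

eq1: (x + 42.948)² + (y + 12.866)² = 83.2845895755²
eq2: (x − 9.713)² + (y − 47.676)² = 79.2741570686²
eq3: (x + 42.406)² + (y − 44.618)² = 107.9172803003²
eq1−eq3, eq1−eq2 (x²,y² cancel):
  1.084·x + 114.968·y = -2930.846427
  105.322·x + 121.084·y = 1009.209567
det = 1.084·121.084 − 114.968·105.322 = -11977.404640
x = (-2930.846427·121.084 − 114.968·1009.209567) / -11977.404640 = 39.316148
y = (1.084·1009.209567 − -2930.846427·105.322) / -11977.404640 = -25.863415
|P − Q| = √((39.316148 − -1.784)² + (-25.863415 − -15.811)²) = 42.311620

42.312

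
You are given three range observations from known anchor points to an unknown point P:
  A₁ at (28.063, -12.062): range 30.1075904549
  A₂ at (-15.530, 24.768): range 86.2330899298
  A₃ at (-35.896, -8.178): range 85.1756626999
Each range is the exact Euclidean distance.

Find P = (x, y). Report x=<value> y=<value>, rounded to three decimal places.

x=44.045 y=-37.578

eq1: (x − 28.063)² + (y + 12.062)² = 30.1075904549²
eq2: (x + 15.530)² + (y − 24.768)² = 86.2330899298²
eq3: (x + 35.896)² + (y + 8.178)² = 85.1756626999²
eq1−eq2, eq1−eq3 (x²,y² cancel):
  -87.186·x + 73.660·y = -6608.067885
  -127.918·x + 7.768·y = -5926.047826
det = -87.186·7.768 − 73.660·-127.918 = 8745.179032
x = (-6608.067885·7.768 − 73.660·-5926.047826) / 8745.179032 = 44.044977
y = (-87.186·-5926.047826 − -6608.067885·-127.918) / 8745.179032 = -37.577552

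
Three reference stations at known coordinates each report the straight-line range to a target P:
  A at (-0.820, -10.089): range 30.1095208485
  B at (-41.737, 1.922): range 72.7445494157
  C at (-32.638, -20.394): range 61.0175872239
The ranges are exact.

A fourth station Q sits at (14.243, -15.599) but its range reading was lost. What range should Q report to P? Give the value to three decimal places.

eq1: (x + 0.820)² + (y + 10.089)² = 30.1095208485²
eq2: (x + 41.737)² + (y − 1.922)² = 72.7445494157²
eq3: (x + 32.638)² + (y + 20.394)² = 61.0175872239²
eq3−eq2, eq3−eq1 (x²,y² cancel):
  -18.198·x + 44.632·y = -1304.106546
  63.636·x + 20.610·y = 1437.868746
det = -18.198·20.610 − 44.632·63.636 = -3215.262732
x = (-1304.106546·20.610 − 44.632·1437.868746) / -3215.262732 = 28.318866
y = (-18.198·1437.868746 − -1304.106546·63.636) / -3215.262732 = -17.672518
|P − Q| = √((28.318866 − 14.243)² + (-17.672518 − -15.599)²) = 14.227771

14.228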